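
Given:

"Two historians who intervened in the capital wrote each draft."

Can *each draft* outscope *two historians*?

The RC *who intervened in the capital* is an island, but *each draft* is not inside it — it is the matrix object, a clausemate of *two historians*.
QR within a single clause is free, so the lower quantifier may take scope over the higher one.
So *each draft* > *two historians* is among the available readings.

Yes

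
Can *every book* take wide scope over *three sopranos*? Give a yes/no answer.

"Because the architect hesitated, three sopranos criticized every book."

Yes

*every book* is a matrix argument; the adjunct is an island but the target quantifier is outside it.
Nothing blocks QR of the lower DP to a position above the higher one, so inverse scope is available.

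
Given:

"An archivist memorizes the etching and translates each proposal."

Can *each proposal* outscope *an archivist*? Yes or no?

*each proposal* sits inside one conjunct of the coordinate structure (*translates each proposal*).
Asymmetric QR out of one conjunct violates the Coordinate Structure Constraint.
*each proposal* is confined to the island and cannot take scope over *an archivist*.
(Only the surface reading survives: one fixed archivist with respect to all the relevant proposals.)

No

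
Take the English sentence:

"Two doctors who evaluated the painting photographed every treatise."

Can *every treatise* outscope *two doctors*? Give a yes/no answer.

The relative clause *who evaluated the painting* modifies *two doctors*, but *every treatise* is not inside that relative clause — it is an argument of the matrix verb.
Clause-internal QR can adjoin the lower DP above the subject, yielding the inverse reading.

Yes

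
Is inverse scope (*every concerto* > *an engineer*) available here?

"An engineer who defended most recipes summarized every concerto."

The relative clause *who defended most recipes* modifies *an engineer*, but *every concerto* is not inside that relative clause — it is an argument of the matrix verb.
Clause-internal QR can adjoin the lower DP above the subject, yielding the inverse reading.

Yes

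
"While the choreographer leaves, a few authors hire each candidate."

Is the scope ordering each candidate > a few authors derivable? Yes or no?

Neither queried DP is inside the adjunct, so the adjunct-island constraint does not apply.
Since no island is crossed, the inverse ordering is licensed alongside surface scope.

Yes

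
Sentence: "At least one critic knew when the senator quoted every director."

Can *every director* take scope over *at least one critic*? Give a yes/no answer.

The target quantifier *every director* is part of the embedded question *when the senator quoted every director*.
QR across an interrogative CP boundary is ruled out as a wh-island violation.
So *every director* cannot raise high enough to outscope *at least one critic*; only the surface ordering *at least one critic* > *every director* is available.

No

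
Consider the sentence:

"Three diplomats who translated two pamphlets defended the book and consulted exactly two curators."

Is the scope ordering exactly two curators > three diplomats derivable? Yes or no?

*exactly two curators* is embedded in one conjunct of the coordinate structure (*consulted exactly two curators*).
Asymmetric QR out of one conjunct violates the Coordinate Structure Constraint.
*exactly two curators* is confined to the island and cannot take scope over *three diplomats*.

No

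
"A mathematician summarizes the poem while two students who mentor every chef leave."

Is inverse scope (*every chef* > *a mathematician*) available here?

Structurally, *every chef* is inside the relative clause *who mentor every chef*, which is itself inside the adjunct *while two students who mentor every chef leave*.
Two island boundaries intervene — the relative clause and the adjunct. Either alone would block QR.
So *every chef* cannot raise to a position above *a mathematician*.

No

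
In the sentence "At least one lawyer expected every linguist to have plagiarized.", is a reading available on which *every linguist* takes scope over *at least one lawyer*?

This is an ECM construction: *every linguist* is the infinitival subject, Case-marked by the matrix verb, and the infinitive is transparent for QR.
Clause-internal QR can adjoin the lower DP above the subject, yielding the inverse reading.

Yes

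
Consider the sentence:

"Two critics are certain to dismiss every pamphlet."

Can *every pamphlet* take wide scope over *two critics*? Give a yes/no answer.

Yes

*every pamphlet* is inside a raising infinitive, which is transparent to QR (no CP barrier), so it behaves as a matrix argument.
Since no island is crossed, the inverse ordering is licensed alongside surface scope.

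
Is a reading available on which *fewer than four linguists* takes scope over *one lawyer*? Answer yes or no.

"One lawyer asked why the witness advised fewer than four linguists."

*fewer than four linguists* occurs within the embedded question *why the witness advised fewer than four linguists*.
QR across an interrogative CP boundary is ruled out as a wh-island violation.
So the wide-scope reading for *fewer than four linguists* is blocked.

No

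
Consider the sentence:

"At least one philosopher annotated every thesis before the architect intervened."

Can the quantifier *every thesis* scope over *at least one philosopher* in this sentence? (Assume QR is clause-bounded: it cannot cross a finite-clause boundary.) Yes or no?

Yes

The adjunct clause does not contain *every thesis*, which is the matrix object.
Since no island is crossed, the inverse ordering is licensed alongside surface scope.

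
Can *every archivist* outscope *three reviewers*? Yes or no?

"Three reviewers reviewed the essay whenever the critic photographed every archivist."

No

*every archivist* sits inside the adjunct clause *whenever the critic photographed every archivist*.
Since the clause is an adjunct (not a complement), the Adjunct Condition blocks QR across its edge.
So *every archivist* cannot raise high enough to outscope *three reviewers*; only the surface ordering *three reviewers* > *every archivist* is available.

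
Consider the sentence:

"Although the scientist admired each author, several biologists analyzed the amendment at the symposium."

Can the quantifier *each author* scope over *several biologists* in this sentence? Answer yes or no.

No

The DP *each author* is contained in the adjunct clause *although the scientist admired each author*.
Adjunct clauses are scope islands: a quantifier inside an adjunct cannot raise into the matrix clause.
So *each author* cannot raise to a position above *several biologists*.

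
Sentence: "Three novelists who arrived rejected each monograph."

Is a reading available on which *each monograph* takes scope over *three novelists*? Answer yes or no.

*each monograph* is a matrix argument; only *three novelists* is modified by the relative clause *who arrived*, so the RC island is irrelevant to the target quantifier.
With no island boundary between them, the object can take inverse scope over the subject via ordinary QR within the clause.

Yes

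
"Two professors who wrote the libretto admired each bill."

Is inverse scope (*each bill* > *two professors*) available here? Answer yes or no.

Yes

Although the sentence contains a relative clause (*who wrote the libretto*), *each bill* is outside it, in the matrix VP.
Ordinary QR to a clause-peripheral position gives the wide-scope LF for the lower DP.
Both orderings are possible: *two professors* > *each bill* and *each bill* > *two professors*.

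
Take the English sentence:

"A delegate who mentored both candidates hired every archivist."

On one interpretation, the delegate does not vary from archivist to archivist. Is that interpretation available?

Yes

The described interpretation is the *a delegate* > *every archivist* scoping.
Surface scope (*a delegate* > *every archivist*) is always derivable; islands only block QR, not in-situ interpretation.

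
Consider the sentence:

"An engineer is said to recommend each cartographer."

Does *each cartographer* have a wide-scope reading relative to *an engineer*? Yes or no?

Yes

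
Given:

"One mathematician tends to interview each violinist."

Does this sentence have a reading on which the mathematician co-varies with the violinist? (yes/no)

Yes

The described interpretation is the *each violinist* > *one mathematician* scoping.
The matrix predicate is a raising verb, whose infinitival complement is not a scope island — *each violinist* can QR into the matrix clause.
Ordinary QR to a clause-peripheral position gives the wide-scope LF for the lower DP.
Both orderings are possible: *one mathematician* > *each violinist* and *each violinist* > *one mathematician*.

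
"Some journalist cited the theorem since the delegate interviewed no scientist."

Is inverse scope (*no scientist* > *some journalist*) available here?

The DP *no scientist* is contained in the adjunct clause *since the delegate interviewed no scientist*.
Adjunct clauses are scope islands: a quantifier inside an adjunct cannot raise into the matrix clause.
The inverse ordering *no scientist* > *some journalist* is therefore underivable.

No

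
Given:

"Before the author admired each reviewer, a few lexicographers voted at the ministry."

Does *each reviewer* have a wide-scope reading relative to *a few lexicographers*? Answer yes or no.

No

*each reviewer* is embedded in the adjunct clause *before the author admired each reviewer*.
Since the clause is an adjunct (not a complement), the Adjunct Condition blocks QR across its edge.
So *each reviewer* cannot raise to a position above *a few lexicographers*.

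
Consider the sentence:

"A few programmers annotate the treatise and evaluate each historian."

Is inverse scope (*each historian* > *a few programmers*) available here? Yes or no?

No

The DP *each historian* is contained in one conjunct of the coordinate structure (*evaluate each historian*).
Asymmetric QR out of one conjunct violates the Coordinate Structure Constraint.
So the wide-scope reading for *each historian* is blocked.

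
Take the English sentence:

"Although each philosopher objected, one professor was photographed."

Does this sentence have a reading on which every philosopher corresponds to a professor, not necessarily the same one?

No

The described interpretation is the *each philosopher* > *one professor* scoping.
*each philosopher* occurs within the adjunct clause *although each philosopher objected*.
Adjuncts are opaque for quantifier raising; a quantifier in an adjunct stays inside it.
So the wide-scope reading for *each philosopher* is blocked.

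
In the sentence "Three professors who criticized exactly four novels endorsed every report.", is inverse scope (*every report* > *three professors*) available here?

*every report* is a matrix argument; only *three professors* is modified by the relative clause *who criticized exactly four novels*, so the RC island is irrelevant to the target quantifier.
QR within a single clause is free, so the lower quantifier may take scope over the higher one.

Yes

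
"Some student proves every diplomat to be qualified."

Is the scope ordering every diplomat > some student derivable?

ECM infinitives lack a CP barrier, so *every diplomat* can QR over the matrix subject *some student*.
Clause-internal QR can adjoin the lower DP above the subject, yielding the inverse reading.
Both orderings are possible: *some student* > *every diplomat* and *every diplomat* > *some student*.

Yes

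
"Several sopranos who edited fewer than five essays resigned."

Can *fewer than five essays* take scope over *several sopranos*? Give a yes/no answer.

*fewer than five essays* is embedded in the relative clause *who edited fewer than five essays*.
The relative clause forms an island for QR, so the quantifier is confined to the head noun's restrictor.
Hence only narrow scope for *fewer than five essays* (under *several sopranos*) survives.

No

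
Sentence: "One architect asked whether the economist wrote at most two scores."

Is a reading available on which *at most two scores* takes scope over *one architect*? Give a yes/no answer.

No

Structurally, *at most two scores* is inside the embedded question *whether the economist wrote at most two scores*.
An indirect question is a wh-island; the filled [Spec,CP] blocks QR across the CP edge.
There is no licit LF on which *at most two scores* c-commands *one architect*.
(Only the surface reading survives: one fixed architect with respect to all the relevant scores.)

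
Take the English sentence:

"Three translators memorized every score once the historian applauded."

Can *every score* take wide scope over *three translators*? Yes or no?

The adjunct clause does not contain *every score*, which is the matrix object.
QR within a single clause is free, so the lower quantifier may take scope over the higher one.
So *every score* > *three translators* is among the available readings.

Yes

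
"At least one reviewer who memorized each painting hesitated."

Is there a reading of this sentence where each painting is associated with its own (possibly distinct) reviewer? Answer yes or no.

No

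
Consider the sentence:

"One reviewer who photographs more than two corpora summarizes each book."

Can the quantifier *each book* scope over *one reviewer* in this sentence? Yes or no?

Yes

Although the sentence contains a relative clause (*who photographs more than two corpora*), *each book* is outside it, in the matrix VP.
Since no island is crossed, the inverse ordering is licensed alongside surface scope.
So *each book* > *one reviewer* is among the available readings.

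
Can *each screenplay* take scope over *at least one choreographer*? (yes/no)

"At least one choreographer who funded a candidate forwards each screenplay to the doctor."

The RC *who funded a candidate* is an island, but *each screenplay* is not inside it — it is the matrix object, a clausemate of *at least one choreographer*.
QR within a single clause is free, so the lower quantifier may take scope over the higher one.

Yes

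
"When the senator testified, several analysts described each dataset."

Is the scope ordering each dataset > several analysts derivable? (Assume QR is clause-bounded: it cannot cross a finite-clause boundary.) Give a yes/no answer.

Yes

Neither queried DP is inside the adjunct, so the adjunct-island constraint does not apply.
Clause-internal QR can adjoin the lower DP above the subject, yielding the inverse reading.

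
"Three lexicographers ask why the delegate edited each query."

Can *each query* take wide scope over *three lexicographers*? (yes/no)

No

Structurally, *each query* is inside the embedded question *why the delegate edited each query*.
Embedded questions are wh-islands: a quantifier inside an indirect question cannot QR into the matrix clause.
So *each query* cannot raise to a position above *three lexicographers*.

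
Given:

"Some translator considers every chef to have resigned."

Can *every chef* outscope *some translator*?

Yes

The ECM infinitive is scope-transparent — *every chef* is free to raise above *some translator*.
QR within a single clause is free, so the lower quantifier may take scope over the higher one.
The sentence is scopally ambiguous between *some translator* > *every chef* and *every chef* > *some translator*.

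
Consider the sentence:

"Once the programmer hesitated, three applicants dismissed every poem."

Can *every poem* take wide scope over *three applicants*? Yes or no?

Yes

The adjunct island is irrelevant here — *every poem* and *three applicants* are both in the matrix clause.
With no island boundary between them, the object can take inverse scope over the subject via ordinary QR within the clause.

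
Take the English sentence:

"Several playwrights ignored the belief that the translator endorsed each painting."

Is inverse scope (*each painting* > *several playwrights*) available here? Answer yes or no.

*each painting* sits inside the complex NP *the belief that the translator endorsed each painting*.
A that-clause complement to a noun is an island; QR cannot cross the NP boundary.
So *each painting* cannot raise to a position above *several playwrights*.

No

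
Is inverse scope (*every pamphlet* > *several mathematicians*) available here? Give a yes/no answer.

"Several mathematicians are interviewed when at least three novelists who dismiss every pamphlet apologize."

The DP *every pamphlet* is contained in the relative clause *who dismiss every pamphlet*, which is itself inside the adjunct *when at least three novelists who dismiss every pamphlet apologize*.
Two island boundaries intervene — the relative clause and the adjunct. Either alone would block QR.
*every pamphlet* is confined to the island and cannot take scope over *several mathematicians*.

No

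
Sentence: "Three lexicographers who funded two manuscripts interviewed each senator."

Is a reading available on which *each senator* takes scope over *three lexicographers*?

Although the sentence contains a relative clause (*who funded two manuscripts*), *each senator* is outside it, in the matrix VP.
QR within a single clause is free, so the lower quantifier may take scope over the higher one.

Yes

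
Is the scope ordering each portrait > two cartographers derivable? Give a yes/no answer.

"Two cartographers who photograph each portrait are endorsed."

No

*each portrait* is embedded in the relative clause *who photograph each portrait*.
A relative clause is a scope island — quantifier raising cannot cross its boundary.
There is no licit LF on which *each portrait* c-commands *two cartographers*.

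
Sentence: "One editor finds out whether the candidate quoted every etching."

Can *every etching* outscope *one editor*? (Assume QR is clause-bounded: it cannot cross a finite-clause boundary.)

The DP *every etching* is contained in the embedded question *whether the candidate quoted every etching*.
The wh-island constraint blocks QR out of an embedded interrogative.
So the wide-scope reading for *every etching* is blocked.

No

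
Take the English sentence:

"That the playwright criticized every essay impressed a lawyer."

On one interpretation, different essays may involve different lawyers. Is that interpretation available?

No

The paraphrase describes the scope ordering *every essay* > *a lawyer*.
The DP *every essay* is contained in the sentential subject *that the playwright criticized every essay*.
Sentential subjects are islands: a quantifier inside the subject clause cannot raise over the matrix predicate.
There is no licit LF on which *every essay* c-commands *a lawyer*.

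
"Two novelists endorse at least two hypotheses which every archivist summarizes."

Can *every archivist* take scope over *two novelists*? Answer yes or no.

No

*every archivist* sits inside the relative clause *which every archivist summarizes* modifying *at least two hypotheses*.
A relative clause is a scope island — quantifier raising cannot cross its boundary.
So the wide-scope reading for *every archivist* is blocked.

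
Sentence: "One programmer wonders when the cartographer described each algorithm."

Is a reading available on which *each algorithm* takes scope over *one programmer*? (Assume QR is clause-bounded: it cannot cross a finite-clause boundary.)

No

The target quantifier *each algorithm* is part of the embedded question *when the cartographer described each algorithm*.
Embedded questions are wh-islands: a quantifier inside an indirect question cannot QR into the matrix clause.
So the wide-scope reading for *each algorithm* is blocked.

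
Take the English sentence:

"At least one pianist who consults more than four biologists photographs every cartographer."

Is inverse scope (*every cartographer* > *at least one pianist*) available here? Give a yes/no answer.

*every cartographer* sits in the matrix clause, not in the relative clause on *at least one pianist*.
Ordinary QR to a clause-peripheral position gives the wide-scope LF for the lower DP.

Yes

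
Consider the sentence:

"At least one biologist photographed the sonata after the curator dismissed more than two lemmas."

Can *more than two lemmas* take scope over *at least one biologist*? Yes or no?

The target quantifier *more than two lemmas* is part of the adjunct clause *after the curator dismissed more than two lemmas*.
Since the clause is an adjunct (not a complement), the Adjunct Condition blocks QR across its edge.
*more than two lemmas* is confined to the island and cannot take scope over *at least one biologist*.
(Only the surface reading survives: one fixed biologist with respect to all the relevant lemmas.)

No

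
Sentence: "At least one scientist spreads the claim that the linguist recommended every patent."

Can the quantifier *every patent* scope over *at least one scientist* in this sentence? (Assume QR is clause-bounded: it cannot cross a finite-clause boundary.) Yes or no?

The DP *every patent* is contained in the complex NP *the claim that the linguist recommended every patent*.
The Complex NP Constraint bars QR out of the complement clause of a noun.
There is no licit LF on which *every patent* c-commands *at least one scientist*.
(Only the surface reading survives: one fixed scientist with respect to all the relevant patents.)

No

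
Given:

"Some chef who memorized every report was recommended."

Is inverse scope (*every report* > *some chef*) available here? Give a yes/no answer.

The DP *every report* is contained in the relative clause *who memorized every report*.
Quantifiers inside a relative clause are trapped there; the RC boundary blocks QR.
There is no licit LF on which *every report* c-commands *some chef*.

No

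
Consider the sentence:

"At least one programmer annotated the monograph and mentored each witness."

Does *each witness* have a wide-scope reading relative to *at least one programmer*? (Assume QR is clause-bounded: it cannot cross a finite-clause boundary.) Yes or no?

No

*each witness* occurs within one conjunct of the coordinate structure (*mentored each witness*).
A quantifier cannot raise out of one conjunct of a coordination across the whole coordinate structure — the CSC applies to QR.
There is no licit LF on which *each witness* c-commands *at least one programmer*.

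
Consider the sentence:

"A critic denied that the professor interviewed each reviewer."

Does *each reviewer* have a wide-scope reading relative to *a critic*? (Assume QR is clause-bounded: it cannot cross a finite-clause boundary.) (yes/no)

*each reviewer* sits inside the finite complement clause *that the professor interviewed each reviewer*.
With QR restricted to its own tensed clause, the embedded quantifier cannot reach a matrix scope position.
There is no licit LF on which *each reviewer* c-commands *a critic*.

No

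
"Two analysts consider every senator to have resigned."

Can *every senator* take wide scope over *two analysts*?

Yes

This is an ECM construction: *every senator* is the infinitival subject, Case-marked by the matrix verb, and the infinitive is transparent for QR.
With no island boundary between them, the object can take inverse scope over the subject via ordinary QR within the clause.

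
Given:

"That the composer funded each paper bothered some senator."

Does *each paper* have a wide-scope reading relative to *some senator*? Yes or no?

No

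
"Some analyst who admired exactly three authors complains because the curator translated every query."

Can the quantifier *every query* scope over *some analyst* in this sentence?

No

*every query* sits inside the adjunct clause *because the curator translated every query*.
Adjunct clauses are scope islands: a quantifier inside an adjunct cannot raise into the matrix clause.
There is no licit LF on which *every query* c-commands *some analyst*.
(Only the surface reading survives: one fixed analyst with respect to all the relevant queries.)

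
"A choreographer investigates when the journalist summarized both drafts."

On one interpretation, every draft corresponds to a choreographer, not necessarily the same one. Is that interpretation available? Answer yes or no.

No

The described interpretation is the *both drafts* > *a choreographer* scoping.
The DP *both drafts* is contained in the embedded question *when the journalist summarized both drafts*.
An indirect question is a wh-island; the filled [Spec,CP] blocks QR across the CP edge.
*both drafts* > *a choreographer* would require crossing that boundary, which is illicit.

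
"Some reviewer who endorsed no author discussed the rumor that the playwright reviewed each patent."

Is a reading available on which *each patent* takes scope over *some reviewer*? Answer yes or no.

*each patent* occurs within the complex NP *the rumor that the playwright reviewed each patent*.
The Complex NP Constraint bars QR out of the complement clause of a noun.
*each patent* is confined to the island and cannot take scope over *some reviewer*.

No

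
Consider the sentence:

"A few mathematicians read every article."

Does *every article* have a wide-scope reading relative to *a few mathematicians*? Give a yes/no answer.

Yes

*every article* and *a few mathematicians* are in the same minimal clause.
No island intervenes, so both surface and inverse scope are derivable.
The sentence is scopally ambiguous between *a few mathematicians* > *every article* and *every article* > *a few mathematicians*.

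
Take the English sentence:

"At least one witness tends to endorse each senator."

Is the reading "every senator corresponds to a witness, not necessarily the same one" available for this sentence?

Yes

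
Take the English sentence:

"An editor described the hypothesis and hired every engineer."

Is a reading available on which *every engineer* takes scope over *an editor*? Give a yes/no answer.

No

The DP *every engineer* is contained in one conjunct of the coordinate structure (*hired every engineer*).
QR out of a conjunct would have to apply non-ATB, which the CSC forbids.
So the wide-scope reading for *every engineer* is blocked.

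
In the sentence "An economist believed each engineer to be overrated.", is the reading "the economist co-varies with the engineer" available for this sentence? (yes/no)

The paraphrase describes the scope ordering *each engineer* > *an economist*.
*each engineer* is the subject of an ECM infinitive — the infinitival complement of an ECM verb is not a scope island, so *each engineer* can raise into the matrix clause.
No island intervenes, so both surface and inverse scope are derivable.

Yes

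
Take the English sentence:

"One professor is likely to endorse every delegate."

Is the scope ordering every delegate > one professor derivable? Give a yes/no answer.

Yes

Infinitival complements of raising predicates do not block QR; *every delegate* and *one professor* are effectively clausemates.
QR within a single clause is free, so the lower quantifier may take scope over the higher one.
So *every delegate* > *one professor* is among the available readings.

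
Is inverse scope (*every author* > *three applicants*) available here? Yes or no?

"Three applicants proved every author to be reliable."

Yes

This is an ECM construction: *every author* is the infinitival subject, Case-marked by the matrix verb, and the infinitive is transparent for QR.
No island intervenes, so both surface and inverse scope are derivable.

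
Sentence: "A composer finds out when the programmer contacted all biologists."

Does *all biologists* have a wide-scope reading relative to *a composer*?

No

The target quantifier *all biologists* is part of the embedded question *when the programmer contacted all biologists*.
The wh-island constraint blocks QR out of an embedded interrogative.
So the wide-scope reading for *all biologists* is blocked.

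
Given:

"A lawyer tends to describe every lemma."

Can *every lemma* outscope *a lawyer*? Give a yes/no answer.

*every lemma* is inside a raising infinitive, which is transparent to QR (no CP barrier), so it behaves as a matrix argument.
QR within a single clause is free, so the lower quantifier may take scope over the higher one.
So *every lemma* > *a lawyer* is among the available readings.

Yes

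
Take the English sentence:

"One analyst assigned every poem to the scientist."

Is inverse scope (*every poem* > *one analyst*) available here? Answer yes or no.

Yes

Both DPs are arguments of the same predicate; there is no clause or island boundary between them.
With no island boundary between them, the object can take inverse scope over the subject via ordinary QR within the clause.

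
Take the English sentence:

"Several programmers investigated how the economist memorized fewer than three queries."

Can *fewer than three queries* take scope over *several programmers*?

*fewer than three queries* is embedded in the embedded question *how the economist memorized fewer than three queries*.
The wh-island constraint blocks QR out of an embedded interrogative.
The inverse ordering *fewer than three queries* > *several programmers* is therefore underivable.

No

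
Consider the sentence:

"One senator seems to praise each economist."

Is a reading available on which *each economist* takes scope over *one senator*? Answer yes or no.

Yes

Raising constructions are monoclausal for scope purposes; *each economist* is not separated from *one senator* by any island.
With no island boundary between them, the object can take inverse scope over the subject via ordinary QR within the clause.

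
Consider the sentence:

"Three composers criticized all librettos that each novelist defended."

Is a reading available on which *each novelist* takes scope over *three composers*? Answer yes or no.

No

The DP *each novelist* is contained in the relative clause *that each novelist defended* modifying *all librettos*.
QR out of a relative clause is ruled out by the relative-clause island constraint.
*each novelist* is confined to the island and cannot take scope over *three composers*.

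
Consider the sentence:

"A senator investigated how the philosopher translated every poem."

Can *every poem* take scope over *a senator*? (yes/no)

*every poem* sits inside the embedded question *how the philosopher translated every poem*.
QR across an interrogative CP boundary is ruled out as a wh-island violation.
There is no licit LF on which *every poem* c-commands *a senator*.
(Only the surface reading survives: one fixed senator with respect to all the relevant poems.)

No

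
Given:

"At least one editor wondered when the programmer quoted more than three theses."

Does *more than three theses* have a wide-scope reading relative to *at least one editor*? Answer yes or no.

No

*more than three theses* occurs within the embedded question *when the programmer quoted more than three theses*.
Embedded questions are wh-islands: a quantifier inside an indirect question cannot QR into the matrix clause.
There is no licit LF on which *more than three theses* c-commands *at least one editor*.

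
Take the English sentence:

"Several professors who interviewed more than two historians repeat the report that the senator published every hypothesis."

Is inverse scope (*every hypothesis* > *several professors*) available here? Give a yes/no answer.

No

The DP *every hypothesis* is contained in the complex NP *the report that the senator published every hypothesis*.
Noun-complement clauses are scope islands (the Complex NP Constraint): a quantifier inside one cannot scope into the matrix.
So *every hypothesis* cannot raise to a position above *several professors*.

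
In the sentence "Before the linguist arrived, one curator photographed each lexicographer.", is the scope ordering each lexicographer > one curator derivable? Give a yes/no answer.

The adjunct island is irrelevant here — *each lexicographer* and *one curator* are both in the matrix clause.
QR within a single clause is free, so the lower quantifier may take scope over the higher one.
So *each lexicographer* > *one curator* is among the available readings.

Yes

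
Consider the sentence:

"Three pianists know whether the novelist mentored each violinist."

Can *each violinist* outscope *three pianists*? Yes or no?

No

Structurally, *each violinist* is inside the embedded question *whether the novelist mentored each violinist*.
The wh-island constraint blocks QR out of an embedded interrogative.
So *each violinist* cannot raise to a position above *three pianists*.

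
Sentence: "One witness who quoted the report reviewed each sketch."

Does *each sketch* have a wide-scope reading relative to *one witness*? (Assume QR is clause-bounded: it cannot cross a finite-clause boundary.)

Yes

Although the sentence contains a relative clause (*who quoted the report*), *each sketch* is outside it, in the matrix VP.
Since no island is crossed, the inverse ordering is licensed alongside surface scope.
Both orderings are possible: *one witness* > *each sketch* and *each sketch* > *one witness*.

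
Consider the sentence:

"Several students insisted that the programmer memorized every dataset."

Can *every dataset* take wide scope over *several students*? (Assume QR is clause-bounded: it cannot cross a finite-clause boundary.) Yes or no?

*every dataset* sits inside the finite complement clause *that the programmer memorized every dataset*.
Given the clause-boundedness assumption, QR cannot cross the finite CP into the matrix.
Hence only narrow scope for *every dataset* (under *several students*) survives.

No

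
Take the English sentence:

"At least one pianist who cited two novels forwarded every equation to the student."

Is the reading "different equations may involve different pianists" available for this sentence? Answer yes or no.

Yes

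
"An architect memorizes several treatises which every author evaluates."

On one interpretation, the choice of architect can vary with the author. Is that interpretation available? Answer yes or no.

No

The paraphrase describes the scope ordering *every author* > *an architect*.
The target quantifier *every author* is part of the relative clause *which every author evaluates* modifying *several treatises*.
QR out of a relative clause is ruled out by the relative-clause island constraint.
So *every author* cannot raise to a position above *an architect*.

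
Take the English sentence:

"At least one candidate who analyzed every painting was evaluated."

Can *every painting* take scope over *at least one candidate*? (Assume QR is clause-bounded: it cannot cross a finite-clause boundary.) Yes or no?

*every painting* sits inside the relative clause *who analyzed every painting*.
A relative clause is a scope island — quantifier raising cannot cross its boundary.
The inverse ordering *every painting* > *at least one candidate* is therefore underivable.
(Only the surface reading survives: one fixed candidate with respect to all the relevant paintings.)

No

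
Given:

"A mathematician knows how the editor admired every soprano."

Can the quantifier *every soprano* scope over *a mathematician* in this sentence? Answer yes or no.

No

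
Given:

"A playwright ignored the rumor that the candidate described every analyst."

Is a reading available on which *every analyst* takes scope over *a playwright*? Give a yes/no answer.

No

*every analyst* sits inside the complex NP *the rumor that the candidate described every analyst*.
The Complex NP Constraint bars QR out of the complement clause of a noun.
*every analyst* is confined to the island and cannot take scope over *a playwright*.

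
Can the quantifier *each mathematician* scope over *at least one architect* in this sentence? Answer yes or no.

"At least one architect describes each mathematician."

Yes

*at least one architect* and *each mathematician* are co-arguments of the matrix verb, with nothing but a clause-internal boundary between them.
Since no island is crossed, the inverse ordering is licensed alongside surface scope.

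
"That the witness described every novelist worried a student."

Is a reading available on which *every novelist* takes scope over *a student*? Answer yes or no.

No

The target quantifier *every novelist* is part of the sentential subject *that the witness described every novelist*.
The Sentential Subject Constraint rules out raising the quantifier out of the that-clause subject.
*every novelist* > *a student* would require crossing that boundary, which is illicit.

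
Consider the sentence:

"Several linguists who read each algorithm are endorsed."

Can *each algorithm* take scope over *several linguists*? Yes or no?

No

The DP *each algorithm* is contained in the relative clause *who read each algorithm*.
Relative clauses are scope islands: a quantifier cannot QR out of a relative clause to take scope in the matrix clause.
*each algorithm* > *several linguists* would require crossing that boundary, which is illicit.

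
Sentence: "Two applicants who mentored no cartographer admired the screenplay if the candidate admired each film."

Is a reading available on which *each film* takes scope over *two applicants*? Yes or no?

No

*each film* sits inside the adjunct clause *if the candidate admired each film*.
Scope out of an adjunct clause is unavailable: QR respects the adjunct-island constraint.
Hence only narrow scope for *each film* (under *two applicants*) survives.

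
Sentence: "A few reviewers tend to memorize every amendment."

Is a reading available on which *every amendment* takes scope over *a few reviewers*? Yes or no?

Yes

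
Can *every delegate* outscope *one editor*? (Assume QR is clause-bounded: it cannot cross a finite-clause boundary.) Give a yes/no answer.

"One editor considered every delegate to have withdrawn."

Yes

*every delegate* is an ECM subject; ECM complements are not islands, and the embedded quantifier may take matrix scope.
Since no island is crossed, the inverse ordering is licensed alongside surface scope.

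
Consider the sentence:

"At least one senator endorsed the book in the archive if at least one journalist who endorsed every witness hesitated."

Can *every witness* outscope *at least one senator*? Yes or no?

No

*every witness* is embedded in the relative clause *who endorsed every witness*, which is itself inside the adjunct *if at least one journalist who endorsed every witness hesitated*.
Even if one barrier were somehow void, the other would still block QR.
*every witness* is confined to the island and cannot take scope over *at least one senator*.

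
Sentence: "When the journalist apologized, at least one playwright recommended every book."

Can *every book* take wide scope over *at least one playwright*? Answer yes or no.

Yes

Although there is an adjunct clause, *every book* is in the main clause, not inside the adjunct.
No island intervenes, so both surface and inverse scope are derivable.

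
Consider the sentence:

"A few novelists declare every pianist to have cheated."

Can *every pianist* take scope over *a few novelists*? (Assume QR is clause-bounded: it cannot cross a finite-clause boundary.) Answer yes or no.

Yes

This is an ECM construction: *every pianist* is the infinitival subject, Case-marked by the matrix verb, and the infinitive is transparent for QR.
With no island boundary between them, the object can take inverse scope over the subject via ordinary QR within the clause.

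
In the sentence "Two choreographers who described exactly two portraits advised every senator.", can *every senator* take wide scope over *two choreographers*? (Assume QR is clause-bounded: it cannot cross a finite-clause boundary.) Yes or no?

Yes

*every senator* is a matrix argument; only *two choreographers* is modified by the relative clause *who described exactly two portraits*, so the RC island is irrelevant to the target quantifier.
Nothing blocks QR of the lower DP to a position above the higher one, so inverse scope is available.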